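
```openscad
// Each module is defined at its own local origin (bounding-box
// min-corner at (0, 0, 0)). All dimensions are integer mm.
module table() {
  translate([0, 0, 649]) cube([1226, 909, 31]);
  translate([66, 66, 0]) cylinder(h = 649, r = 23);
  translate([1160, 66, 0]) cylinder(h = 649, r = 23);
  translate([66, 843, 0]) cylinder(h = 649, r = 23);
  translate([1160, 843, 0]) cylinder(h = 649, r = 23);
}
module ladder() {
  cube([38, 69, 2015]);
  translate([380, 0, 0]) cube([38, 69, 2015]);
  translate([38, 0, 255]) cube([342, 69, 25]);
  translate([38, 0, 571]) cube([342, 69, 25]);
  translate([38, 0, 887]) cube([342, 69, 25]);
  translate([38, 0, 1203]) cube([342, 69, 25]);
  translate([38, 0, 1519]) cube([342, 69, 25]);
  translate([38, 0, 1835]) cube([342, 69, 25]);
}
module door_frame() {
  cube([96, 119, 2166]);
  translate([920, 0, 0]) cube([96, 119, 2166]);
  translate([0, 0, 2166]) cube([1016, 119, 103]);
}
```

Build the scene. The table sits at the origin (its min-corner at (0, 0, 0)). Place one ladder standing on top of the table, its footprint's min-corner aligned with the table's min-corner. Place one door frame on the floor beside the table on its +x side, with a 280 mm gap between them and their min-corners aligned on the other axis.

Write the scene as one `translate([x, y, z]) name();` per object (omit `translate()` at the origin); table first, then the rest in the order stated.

table();
translate([0, 0, 680]) ladder();
translate([1506, 0, 0]) door_frame();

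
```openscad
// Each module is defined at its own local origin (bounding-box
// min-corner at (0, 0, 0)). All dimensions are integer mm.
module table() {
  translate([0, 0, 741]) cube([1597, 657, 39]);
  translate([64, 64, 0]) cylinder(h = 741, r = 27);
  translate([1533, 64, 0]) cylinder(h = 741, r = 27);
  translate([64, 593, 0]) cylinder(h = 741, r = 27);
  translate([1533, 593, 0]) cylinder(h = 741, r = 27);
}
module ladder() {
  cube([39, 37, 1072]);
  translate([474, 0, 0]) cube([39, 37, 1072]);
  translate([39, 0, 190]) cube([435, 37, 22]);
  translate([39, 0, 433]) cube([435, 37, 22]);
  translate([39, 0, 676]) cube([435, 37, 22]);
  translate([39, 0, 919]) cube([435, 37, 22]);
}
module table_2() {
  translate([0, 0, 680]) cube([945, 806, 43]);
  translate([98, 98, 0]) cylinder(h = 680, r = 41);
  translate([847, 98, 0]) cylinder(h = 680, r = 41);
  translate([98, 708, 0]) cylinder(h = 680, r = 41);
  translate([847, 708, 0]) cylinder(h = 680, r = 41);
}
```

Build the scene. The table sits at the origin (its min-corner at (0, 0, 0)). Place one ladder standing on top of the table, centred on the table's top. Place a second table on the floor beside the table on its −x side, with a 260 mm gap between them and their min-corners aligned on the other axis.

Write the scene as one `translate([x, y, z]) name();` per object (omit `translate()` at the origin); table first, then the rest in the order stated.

table();
translate([542, 310, 780]) ladder();
translate([-1205, 0, 0]) table_2();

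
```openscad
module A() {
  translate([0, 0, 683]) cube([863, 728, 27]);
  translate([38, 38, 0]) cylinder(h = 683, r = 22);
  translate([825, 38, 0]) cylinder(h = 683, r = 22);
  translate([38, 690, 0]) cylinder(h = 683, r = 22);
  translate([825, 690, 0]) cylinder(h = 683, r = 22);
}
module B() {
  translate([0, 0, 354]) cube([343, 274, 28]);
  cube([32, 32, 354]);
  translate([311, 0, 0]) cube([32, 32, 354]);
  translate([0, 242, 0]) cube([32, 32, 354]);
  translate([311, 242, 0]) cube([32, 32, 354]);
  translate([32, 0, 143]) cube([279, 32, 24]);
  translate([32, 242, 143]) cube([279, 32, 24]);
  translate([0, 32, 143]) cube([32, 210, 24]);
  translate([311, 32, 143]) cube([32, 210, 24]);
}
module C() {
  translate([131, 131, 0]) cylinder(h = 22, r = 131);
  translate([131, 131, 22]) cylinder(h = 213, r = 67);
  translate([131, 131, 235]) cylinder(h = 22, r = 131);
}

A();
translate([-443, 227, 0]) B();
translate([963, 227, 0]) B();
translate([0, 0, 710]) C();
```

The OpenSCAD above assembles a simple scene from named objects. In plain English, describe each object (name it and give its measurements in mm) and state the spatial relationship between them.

A is a table with a 863×728 mm rectangular top, 27 mm thick, top surface at z = 710 mm, supported by four round legs of 44 mm diameter, each leg's bounding box inset 16 mm from the nearest pair of top edges, running from the floor.

B is a four-legged stool. The seat is 343×274 mm, 28 mm thick, top at z = 382 mm. It stands on four square legs, each 32×32 mm in cross-section, from z = 0 to the seat underside, each flush with a corner of the seat. Four stretchers, 32 mm wide and 24 mm tall, connect adjacent legs with their undersides at z = 143 mm, each running between the inner faces of the legs it joins and aligned with the legs' outer faces on the other axis.

C is a spool: two coaxial disc flanges of radius 131 mm and thickness 22 mm, joined by a core cylinder of radius 67 mm and height 213 mm. The lower flange rests on z = 0 and the three cylinders share a vertical axis.

Two stools sit around the table at the −x, +x sides. The spool is on top of the table.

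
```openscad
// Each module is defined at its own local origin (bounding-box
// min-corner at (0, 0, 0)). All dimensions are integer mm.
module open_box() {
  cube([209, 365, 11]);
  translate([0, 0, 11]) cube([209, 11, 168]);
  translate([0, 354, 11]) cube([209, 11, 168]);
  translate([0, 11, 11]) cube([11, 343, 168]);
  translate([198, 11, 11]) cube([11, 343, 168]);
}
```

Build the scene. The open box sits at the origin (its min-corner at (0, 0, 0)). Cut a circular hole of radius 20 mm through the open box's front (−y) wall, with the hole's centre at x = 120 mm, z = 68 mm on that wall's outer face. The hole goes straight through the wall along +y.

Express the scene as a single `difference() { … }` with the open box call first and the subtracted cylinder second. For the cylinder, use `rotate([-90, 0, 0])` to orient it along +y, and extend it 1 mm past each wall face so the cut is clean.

difference() {
  open_box();
  translate([120, -1, 68]) rotate([-90, 0, 0]) cylinder(h = 13, r = 20);
}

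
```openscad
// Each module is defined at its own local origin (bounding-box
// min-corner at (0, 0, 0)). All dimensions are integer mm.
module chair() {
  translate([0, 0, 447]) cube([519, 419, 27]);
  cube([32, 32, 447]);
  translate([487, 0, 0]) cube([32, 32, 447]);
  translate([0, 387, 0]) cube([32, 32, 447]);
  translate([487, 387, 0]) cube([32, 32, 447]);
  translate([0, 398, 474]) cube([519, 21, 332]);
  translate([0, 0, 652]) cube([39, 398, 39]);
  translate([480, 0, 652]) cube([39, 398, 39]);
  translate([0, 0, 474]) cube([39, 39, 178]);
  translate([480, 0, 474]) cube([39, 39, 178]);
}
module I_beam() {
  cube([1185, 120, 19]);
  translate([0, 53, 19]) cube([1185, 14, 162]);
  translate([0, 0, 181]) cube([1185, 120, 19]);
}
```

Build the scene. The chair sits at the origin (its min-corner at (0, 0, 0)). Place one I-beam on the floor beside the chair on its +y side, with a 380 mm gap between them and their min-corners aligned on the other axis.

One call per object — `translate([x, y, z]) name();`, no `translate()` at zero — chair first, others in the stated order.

chair();
translate([0, 799, 0]) I_beam();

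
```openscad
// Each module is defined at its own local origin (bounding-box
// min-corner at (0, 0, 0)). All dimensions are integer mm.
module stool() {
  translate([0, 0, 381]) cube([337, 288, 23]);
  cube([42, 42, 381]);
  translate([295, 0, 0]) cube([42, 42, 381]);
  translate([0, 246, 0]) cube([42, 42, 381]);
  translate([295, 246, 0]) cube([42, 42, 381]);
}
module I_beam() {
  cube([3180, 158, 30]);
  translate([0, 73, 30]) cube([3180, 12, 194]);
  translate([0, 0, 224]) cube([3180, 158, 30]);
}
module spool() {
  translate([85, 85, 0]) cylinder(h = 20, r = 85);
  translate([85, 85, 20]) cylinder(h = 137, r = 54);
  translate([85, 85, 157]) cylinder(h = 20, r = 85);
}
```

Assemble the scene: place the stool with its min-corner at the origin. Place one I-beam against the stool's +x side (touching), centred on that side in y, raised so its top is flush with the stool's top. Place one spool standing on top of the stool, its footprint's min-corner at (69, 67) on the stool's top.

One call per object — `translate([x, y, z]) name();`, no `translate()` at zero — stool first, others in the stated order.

stool();
translate([337, 65, 150]) I_beam();
translate([69, 67, 404]) spool();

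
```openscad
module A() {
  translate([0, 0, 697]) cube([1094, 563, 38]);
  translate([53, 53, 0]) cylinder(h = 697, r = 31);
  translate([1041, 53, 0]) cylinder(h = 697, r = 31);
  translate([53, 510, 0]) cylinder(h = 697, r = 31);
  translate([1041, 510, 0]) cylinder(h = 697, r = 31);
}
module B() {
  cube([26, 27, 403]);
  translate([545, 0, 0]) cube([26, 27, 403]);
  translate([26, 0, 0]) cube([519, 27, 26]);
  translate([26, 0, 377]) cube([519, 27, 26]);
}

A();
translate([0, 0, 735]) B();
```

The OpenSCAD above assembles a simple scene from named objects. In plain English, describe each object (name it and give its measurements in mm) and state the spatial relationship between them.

A is a table with a 1094×563 mm rectangular top, 38 mm thick, top surface at z = 735 mm, supported by four round legs of 62 mm diameter, each leg's bounding box inset 22 mm from the nearest pair of top edges, running from the floor.

B is a rectangular picture frame lying in the x–z plane (depth along y). The opening is 519 mm wide (x) by 351 mm tall (z), surrounded by a border 26 mm wide on all four sides. The frame is 27 mm deep and is made of two full-height vertical stiles with two horizontal rails fitted between them.

The picture frame is on top of the table.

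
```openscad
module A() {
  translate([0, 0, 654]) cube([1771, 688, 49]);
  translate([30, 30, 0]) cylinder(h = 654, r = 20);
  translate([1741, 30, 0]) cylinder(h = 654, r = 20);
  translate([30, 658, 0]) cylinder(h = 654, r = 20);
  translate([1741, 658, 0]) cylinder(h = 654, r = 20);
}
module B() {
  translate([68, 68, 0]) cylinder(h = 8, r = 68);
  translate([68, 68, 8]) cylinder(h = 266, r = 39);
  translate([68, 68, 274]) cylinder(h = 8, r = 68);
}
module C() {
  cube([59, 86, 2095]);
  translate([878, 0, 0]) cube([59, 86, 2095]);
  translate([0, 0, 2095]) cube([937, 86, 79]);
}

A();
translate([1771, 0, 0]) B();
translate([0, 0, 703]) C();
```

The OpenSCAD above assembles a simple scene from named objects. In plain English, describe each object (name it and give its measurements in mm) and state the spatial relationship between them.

A is a rectangular dining table. The top is 1771×688×49 mm with its upper surface at z = 703 mm. It stands on four round legs of 40 mm diameter, each leg's bounding box inset 10 mm from the nearest pair of top edges, running from the floor to the underside of the top.

B is a spool: two coaxial disc flanges of radius 68 mm and thickness 8 mm, joined by a core cylinder of radius 39 mm and height 266 mm. The lower flange rests on z = 0 and the three cylinders share a vertical axis.

C is a rectangular door frame: two vertical jambs of 59×86 mm section, 2095 mm tall, with a clear opening 819 mm wide between their inner faces. A header 79 mm tall and 86 mm deep lies on top of the jambs and spans the full outside width.

The spool is against the table's +x side, with their −y faces flush. The door frame is on top of the table.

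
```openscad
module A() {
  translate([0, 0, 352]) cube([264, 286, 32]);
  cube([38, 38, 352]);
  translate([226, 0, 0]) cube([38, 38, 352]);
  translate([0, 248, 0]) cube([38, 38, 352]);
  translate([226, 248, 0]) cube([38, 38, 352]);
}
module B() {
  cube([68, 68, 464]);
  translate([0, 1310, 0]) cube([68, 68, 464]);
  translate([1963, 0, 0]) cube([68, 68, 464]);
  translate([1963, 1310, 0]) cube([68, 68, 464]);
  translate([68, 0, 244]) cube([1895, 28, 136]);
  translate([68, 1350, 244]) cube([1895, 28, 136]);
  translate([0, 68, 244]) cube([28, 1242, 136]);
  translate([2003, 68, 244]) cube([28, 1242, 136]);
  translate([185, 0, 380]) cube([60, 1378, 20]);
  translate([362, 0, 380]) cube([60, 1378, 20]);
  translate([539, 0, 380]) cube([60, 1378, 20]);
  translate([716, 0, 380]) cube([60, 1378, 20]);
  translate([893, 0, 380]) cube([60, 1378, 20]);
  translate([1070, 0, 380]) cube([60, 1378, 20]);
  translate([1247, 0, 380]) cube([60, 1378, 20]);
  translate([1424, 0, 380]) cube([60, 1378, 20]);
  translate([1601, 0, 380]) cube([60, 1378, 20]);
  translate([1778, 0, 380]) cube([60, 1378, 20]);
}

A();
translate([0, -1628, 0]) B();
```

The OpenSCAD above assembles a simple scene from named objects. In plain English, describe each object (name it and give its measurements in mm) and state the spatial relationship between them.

A is a simple wooden stool: a rectangular seat 264 mm (x) by 286 mm (y), 32 mm thick, top face at z = 384 mm, on four square legs, each 38×38 mm in cross-section. The legs rest on z = 0, each flush with a corner of the seat.

B is a bed frame 2031 mm long (x) by 1378 mm wide (y). Four 68×68 mm corner posts, 464 mm tall, at the corners of the footprint. Four rails of 28 mm thickness and 136 mm height run between adjacent posts with their undersides at z = 244 mm, their outer faces flush with the outside of the frame (the two x-running rails run between the posts' inner faces; the two y-running rails run between the posts' inner faces). 10 slats, each 60 mm wide (x) and 20 mm thick, lie across the top of the two x-running rails, running the full 1378 mm width of the frame in y; the slats are evenly spaced along x between the inner faces of the end posts with equal gaps (rounded down to the nearest mm) at the −x end and between each pair — any rounding remainder accumulates at the +x end.

The bed frame is on the floor beside the stool on its −y side.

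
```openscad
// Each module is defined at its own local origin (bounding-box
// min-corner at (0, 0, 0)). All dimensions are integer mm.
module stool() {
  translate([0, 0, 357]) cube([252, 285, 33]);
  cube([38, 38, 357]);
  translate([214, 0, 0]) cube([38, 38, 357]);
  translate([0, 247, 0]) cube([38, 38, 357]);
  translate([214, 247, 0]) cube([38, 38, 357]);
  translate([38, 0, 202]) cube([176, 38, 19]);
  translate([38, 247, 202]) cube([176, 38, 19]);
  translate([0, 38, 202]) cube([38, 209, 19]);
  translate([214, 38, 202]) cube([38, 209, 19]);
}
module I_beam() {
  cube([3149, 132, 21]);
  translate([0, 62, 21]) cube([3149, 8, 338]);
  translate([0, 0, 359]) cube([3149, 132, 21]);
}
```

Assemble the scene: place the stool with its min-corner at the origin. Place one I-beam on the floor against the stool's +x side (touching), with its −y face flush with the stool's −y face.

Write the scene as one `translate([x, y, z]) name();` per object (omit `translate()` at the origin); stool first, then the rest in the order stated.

stool();
translate([252, 0, 0]) I_beam();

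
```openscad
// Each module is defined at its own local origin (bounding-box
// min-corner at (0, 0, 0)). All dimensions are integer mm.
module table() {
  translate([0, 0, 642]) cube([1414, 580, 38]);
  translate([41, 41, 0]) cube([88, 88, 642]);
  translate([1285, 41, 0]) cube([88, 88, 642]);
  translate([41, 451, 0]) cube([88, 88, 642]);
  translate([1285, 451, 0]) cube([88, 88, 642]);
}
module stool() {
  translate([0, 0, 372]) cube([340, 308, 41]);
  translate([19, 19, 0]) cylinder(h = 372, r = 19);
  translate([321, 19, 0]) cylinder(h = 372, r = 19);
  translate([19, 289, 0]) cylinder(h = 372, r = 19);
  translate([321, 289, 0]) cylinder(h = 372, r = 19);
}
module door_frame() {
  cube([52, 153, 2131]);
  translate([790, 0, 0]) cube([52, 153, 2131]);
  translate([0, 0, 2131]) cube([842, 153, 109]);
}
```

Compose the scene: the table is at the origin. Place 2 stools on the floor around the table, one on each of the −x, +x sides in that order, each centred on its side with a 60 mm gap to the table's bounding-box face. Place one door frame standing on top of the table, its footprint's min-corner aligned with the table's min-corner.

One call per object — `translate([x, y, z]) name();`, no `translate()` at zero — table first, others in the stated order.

table();
translate([-400, 136, 0]) stool();
translate([1474, 136, 0]) stool();
translate([0, 0, 680]) door_frame();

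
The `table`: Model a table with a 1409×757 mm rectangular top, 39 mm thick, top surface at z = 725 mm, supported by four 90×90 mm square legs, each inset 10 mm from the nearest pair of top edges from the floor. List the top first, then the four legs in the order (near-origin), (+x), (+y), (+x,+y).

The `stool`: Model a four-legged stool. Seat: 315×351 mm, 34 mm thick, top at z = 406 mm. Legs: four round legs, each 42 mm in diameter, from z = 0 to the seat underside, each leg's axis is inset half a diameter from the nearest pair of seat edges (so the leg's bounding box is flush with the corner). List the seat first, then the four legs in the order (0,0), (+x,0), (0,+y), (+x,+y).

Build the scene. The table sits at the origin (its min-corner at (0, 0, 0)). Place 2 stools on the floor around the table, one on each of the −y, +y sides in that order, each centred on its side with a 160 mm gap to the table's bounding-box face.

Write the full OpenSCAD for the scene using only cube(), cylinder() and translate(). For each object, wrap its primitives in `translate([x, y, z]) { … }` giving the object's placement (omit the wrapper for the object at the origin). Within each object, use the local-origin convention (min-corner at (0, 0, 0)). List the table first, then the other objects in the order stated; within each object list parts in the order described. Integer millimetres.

translate([0, 0, 686]) cube([1409, 757, 39]);
translate([10, 10, 0]) cube([90, 90, 686]);
translate([1309, 10, 0]) cube([90, 90, 686]);
translate([10, 657, 0]) cube([90, 90, 686]);
translate([1309, 657, 0]) cube([90, 90, 686]);
translate([547, -511, 0]) {
  translate([0, 0, 372]) cube([315, 351, 34]);
  translate([21, 21, 0]) cylinder(h = 372, r = 21);
  translate([294, 21, 0]) cylinder(h = 372, r = 21);
  translate([21, 330, 0]) cylinder(h = 372, r = 21);
  translate([294, 330, 0]) cylinder(h = 372, r = 21);
}
translate([547, 917, 0]) {
  translate([0, 0, 372]) cube([315, 351, 34]);
  translate([21, 21, 0]) cylinder(h = 372, r = 21);
  translate([294, 21, 0]) cylinder(h = 372, r = 21);
  translate([21, 330, 0]) cylinder(h = 372, r = 21);
  translate([294, 330, 0]) cylinder(h = 372, r = 21);
}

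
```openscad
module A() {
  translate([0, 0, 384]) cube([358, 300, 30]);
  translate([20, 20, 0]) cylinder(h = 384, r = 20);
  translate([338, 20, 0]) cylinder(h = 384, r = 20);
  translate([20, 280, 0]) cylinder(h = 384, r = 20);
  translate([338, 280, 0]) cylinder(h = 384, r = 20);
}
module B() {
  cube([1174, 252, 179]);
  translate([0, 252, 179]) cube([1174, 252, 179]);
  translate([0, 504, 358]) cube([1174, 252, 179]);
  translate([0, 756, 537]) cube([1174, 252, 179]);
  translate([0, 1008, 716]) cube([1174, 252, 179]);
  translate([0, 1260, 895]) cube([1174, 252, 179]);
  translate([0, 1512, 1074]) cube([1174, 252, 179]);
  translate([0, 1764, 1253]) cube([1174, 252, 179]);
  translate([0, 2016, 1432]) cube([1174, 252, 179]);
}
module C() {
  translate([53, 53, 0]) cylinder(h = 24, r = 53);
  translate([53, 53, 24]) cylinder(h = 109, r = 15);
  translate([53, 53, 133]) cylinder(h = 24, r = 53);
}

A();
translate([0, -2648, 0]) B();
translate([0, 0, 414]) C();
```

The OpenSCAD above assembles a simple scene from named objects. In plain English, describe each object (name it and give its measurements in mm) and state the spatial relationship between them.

A is a four-legged stool. The seat is 358×300 mm, 30 mm thick, top at z = 414 mm. It stands on four round legs, each 40 mm in diameter, from z = 0 to the seat underside, each leg's axis is inset half a diameter from the nearest pair of seat edges (so the leg's bounding box is flush with the corner).

B is a straight staircase of 9 solid steps. Each step is 1174 mm wide (x), 252 mm deep (y, the going) and 179 mm tall (the rise). The first step rests on the floor; each subsequent step sits one going further in +y and one rise higher in +z, directly behind and above the previous step with no overlap.

C is a spool: two coaxial disc flanges of radius 53 mm and thickness 24 mm, joined by a core cylinder of radius 15 mm and height 109 mm. The lower flange rests on z = 0 and the three cylinders share a vertical axis.

The staircase is on the floor beside the stool on its −y side. The spool is on top of the stool.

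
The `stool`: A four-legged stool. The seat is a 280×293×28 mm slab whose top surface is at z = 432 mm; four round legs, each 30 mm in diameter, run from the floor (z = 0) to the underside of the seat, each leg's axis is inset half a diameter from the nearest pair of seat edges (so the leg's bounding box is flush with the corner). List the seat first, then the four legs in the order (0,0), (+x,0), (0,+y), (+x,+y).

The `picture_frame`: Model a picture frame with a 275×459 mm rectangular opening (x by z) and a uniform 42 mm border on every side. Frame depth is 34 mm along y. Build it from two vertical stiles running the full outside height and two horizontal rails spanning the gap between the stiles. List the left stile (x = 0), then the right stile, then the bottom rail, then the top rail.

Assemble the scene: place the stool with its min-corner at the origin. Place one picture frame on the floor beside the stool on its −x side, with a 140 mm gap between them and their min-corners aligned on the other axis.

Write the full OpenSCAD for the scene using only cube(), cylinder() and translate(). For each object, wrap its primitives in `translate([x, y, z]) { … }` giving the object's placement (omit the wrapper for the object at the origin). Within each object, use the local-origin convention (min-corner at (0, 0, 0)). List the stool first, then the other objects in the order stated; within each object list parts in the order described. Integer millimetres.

translate([0, 0, 404]) cube([280, 293, 28]);
translate([15, 15, 0]) cylinder(h = 404, r = 15);
translate([265, 15, 0]) cylinder(h = 404, r = 15);
translate([15, 278, 0]) cylinder(h = 404, r = 15);
translate([265, 278, 0]) cylinder(h = 404, r = 15);
translate([-499, 0, 0]) {
  cube([42, 34, 543]);
  translate([317, 0, 0]) cube([42, 34, 543]);
  translate([42, 0, 0]) cube([275, 34, 42]);
  translate([42, 0, 501]) cube([275, 34, 42]);
}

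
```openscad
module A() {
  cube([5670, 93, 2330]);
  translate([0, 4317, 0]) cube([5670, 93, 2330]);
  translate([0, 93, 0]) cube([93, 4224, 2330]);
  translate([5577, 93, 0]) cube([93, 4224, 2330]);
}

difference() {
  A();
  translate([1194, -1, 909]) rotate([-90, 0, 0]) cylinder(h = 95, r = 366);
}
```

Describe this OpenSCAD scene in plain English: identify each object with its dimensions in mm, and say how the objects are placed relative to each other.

A is a box-shaped house frame (walls only): outside footprint 5670×4410 mm, wall height 2330 mm, wall thickness 93 mm. The two y-facing walls run the full x-width; the two x-facing walls fit between the inner faces of the y-facing walls.

The house frame has a circular hole of radius 366 mm through its front wall, centred at (x = 1194, z = 909).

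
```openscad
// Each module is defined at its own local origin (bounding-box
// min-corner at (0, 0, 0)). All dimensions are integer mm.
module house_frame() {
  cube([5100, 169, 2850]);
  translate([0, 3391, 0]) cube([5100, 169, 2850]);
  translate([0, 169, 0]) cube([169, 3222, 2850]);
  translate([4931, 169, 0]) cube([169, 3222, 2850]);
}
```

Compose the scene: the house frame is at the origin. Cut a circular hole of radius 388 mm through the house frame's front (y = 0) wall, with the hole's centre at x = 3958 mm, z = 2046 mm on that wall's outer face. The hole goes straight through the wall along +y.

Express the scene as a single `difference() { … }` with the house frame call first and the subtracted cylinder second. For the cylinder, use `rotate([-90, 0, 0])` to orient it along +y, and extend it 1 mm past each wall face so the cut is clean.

difference() {
  house_frame();
  translate([3958, -1, 2046]) rotate([-90, 0, 0]) cylinder(h = 171, r = 388);
}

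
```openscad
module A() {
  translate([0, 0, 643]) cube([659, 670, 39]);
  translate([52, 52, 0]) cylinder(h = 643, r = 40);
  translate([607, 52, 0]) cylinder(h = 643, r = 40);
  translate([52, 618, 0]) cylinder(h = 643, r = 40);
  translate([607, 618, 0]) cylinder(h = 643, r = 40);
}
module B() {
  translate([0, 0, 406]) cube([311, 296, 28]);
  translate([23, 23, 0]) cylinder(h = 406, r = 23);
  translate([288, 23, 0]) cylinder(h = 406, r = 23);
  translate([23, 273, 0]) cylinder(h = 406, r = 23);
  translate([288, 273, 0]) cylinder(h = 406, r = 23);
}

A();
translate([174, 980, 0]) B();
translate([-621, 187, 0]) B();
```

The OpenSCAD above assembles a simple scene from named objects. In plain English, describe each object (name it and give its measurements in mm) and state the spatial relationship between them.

A is a table with a 659×670 mm rectangular top, 39 mm thick, top surface at z = 682 mm, supported by four round legs of 80 mm diameter, each leg's bounding box inset 12 mm from the nearest pair of top edges, running from the floor.

B is a four-legged stool. The seat is 311×296 mm, 28 mm thick, top at z = 434 mm. It stands on four round legs, each 46 mm in diameter, from z = 0 to the seat underside, each leg's axis is inset half a diameter from the nearest pair of seat edges (so the leg's bounding box is flush with the corner).

Two stools sit around the table at the +y, −x sides.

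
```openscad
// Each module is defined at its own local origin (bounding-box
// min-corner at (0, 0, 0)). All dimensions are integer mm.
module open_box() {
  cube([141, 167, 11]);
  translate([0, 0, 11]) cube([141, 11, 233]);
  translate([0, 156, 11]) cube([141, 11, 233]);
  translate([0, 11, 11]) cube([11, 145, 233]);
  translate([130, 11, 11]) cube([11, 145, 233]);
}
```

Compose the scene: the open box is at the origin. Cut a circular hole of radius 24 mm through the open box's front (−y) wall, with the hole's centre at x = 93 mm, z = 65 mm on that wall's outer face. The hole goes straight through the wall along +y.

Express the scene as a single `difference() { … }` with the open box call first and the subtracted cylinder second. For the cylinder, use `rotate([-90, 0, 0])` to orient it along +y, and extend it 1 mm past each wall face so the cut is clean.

difference() {
  open_box();
  translate([93, -1, 65]) rotate([-90, 0, 0]) cylinder(h = 13, r = 24);
}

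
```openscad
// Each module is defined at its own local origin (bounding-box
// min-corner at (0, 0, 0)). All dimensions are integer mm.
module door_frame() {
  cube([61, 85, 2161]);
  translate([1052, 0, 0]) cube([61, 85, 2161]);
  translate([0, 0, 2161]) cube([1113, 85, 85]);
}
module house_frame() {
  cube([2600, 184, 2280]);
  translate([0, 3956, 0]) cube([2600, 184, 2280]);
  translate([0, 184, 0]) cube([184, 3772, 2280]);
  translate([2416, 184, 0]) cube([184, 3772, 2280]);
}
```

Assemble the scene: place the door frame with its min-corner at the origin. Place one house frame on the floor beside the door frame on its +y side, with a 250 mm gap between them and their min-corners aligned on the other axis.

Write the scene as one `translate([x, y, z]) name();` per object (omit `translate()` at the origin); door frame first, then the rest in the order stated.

door_frame();
translate([0, 335, 0]) house_frame();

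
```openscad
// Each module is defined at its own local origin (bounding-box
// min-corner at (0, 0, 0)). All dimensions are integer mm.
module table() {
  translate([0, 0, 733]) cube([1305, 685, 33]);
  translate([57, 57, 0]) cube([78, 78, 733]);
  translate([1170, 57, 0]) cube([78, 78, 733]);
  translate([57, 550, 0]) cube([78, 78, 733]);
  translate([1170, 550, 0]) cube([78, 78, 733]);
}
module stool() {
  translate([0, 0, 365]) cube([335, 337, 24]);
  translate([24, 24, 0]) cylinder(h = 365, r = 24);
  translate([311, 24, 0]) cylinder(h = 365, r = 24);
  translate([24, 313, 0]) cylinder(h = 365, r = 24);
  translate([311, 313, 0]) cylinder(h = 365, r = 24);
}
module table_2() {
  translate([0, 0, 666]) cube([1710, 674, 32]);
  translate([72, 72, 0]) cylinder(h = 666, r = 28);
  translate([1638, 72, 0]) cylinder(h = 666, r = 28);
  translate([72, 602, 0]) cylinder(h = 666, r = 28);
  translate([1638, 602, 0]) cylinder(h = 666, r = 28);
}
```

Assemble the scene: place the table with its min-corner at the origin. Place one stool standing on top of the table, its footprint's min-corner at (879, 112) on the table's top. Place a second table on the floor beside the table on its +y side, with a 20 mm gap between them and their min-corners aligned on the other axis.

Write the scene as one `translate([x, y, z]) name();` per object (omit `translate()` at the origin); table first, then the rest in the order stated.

table();
translate([879, 112, 766]) stool();
translate([0, 705, 0]) table_2();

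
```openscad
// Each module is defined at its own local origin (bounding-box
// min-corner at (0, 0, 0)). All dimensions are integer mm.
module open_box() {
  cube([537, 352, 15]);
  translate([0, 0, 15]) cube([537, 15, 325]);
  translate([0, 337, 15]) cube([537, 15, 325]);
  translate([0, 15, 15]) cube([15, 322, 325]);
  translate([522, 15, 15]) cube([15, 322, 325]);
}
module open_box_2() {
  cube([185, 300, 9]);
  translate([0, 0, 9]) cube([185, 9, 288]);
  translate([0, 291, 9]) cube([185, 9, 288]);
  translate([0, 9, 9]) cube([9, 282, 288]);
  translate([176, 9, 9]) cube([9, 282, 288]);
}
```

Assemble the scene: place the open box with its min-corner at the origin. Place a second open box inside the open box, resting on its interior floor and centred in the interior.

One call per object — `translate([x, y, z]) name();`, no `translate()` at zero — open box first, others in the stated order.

open_box();
translate([176, 26, 15]) open_box_2();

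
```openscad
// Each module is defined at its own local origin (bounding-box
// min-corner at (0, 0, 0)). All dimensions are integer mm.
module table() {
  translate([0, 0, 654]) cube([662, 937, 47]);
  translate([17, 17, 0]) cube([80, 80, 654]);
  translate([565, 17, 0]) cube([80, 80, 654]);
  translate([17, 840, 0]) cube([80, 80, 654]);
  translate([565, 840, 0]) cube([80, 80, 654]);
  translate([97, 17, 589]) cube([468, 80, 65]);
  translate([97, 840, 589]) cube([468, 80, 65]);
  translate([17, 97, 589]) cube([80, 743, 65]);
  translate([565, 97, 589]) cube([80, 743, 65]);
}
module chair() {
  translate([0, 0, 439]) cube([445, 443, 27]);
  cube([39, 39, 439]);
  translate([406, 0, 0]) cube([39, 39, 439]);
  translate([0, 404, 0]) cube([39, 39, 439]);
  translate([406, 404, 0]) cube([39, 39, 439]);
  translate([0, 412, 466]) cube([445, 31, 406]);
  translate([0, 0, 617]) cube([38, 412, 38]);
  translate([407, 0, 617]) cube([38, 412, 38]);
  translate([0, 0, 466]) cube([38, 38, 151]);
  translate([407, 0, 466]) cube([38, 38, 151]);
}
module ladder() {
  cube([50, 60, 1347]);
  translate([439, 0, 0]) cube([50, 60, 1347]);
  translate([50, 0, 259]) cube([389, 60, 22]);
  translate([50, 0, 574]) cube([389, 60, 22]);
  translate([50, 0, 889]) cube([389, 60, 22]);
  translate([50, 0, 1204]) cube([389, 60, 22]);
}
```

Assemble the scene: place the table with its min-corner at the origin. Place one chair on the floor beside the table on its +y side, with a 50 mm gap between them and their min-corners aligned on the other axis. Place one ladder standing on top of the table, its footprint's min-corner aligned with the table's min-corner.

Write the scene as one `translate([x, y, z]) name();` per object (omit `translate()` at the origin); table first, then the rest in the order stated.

table();
translate([0, 987, 0]) chair();
translate([0, 0, 701]) ladder();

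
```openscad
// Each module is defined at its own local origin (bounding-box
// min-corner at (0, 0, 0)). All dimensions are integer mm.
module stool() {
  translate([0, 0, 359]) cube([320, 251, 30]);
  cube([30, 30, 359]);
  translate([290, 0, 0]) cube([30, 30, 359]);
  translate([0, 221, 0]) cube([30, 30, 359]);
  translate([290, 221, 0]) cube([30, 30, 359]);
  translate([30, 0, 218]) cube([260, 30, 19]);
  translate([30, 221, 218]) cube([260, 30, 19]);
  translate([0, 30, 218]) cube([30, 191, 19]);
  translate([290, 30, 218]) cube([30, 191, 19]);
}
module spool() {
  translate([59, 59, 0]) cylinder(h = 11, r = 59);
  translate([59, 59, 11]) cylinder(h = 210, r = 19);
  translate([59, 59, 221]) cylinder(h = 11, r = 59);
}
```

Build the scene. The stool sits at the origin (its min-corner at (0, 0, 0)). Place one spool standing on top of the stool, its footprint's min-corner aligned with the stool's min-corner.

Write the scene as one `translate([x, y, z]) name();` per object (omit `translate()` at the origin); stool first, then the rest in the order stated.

stool();
translate([0, 0, 389]) spool();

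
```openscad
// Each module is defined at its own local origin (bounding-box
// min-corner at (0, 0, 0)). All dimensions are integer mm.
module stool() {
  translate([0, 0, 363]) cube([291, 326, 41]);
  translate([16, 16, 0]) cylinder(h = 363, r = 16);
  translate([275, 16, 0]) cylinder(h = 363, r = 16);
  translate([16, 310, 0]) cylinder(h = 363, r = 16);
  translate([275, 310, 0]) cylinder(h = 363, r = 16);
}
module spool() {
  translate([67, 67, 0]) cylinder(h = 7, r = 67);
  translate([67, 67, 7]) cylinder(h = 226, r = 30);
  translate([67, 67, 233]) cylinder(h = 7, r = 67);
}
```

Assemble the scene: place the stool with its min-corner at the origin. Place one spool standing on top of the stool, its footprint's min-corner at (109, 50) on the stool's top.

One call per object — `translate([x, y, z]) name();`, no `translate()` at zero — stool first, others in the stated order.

stool();
translate([109, 50, 404]) spool();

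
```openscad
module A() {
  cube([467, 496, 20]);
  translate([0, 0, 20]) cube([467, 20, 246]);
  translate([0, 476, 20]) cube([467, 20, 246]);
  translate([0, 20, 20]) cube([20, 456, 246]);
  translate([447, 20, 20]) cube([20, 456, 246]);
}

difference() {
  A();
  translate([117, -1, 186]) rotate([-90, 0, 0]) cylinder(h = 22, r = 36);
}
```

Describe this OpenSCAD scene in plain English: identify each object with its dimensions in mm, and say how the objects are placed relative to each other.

A is an open storage box with external size 467×496×266 mm and wall thickness 20 mm (the base is also 20 mm thick). The base covers the whole footprint; the four walls stand on the base, with the y-facing walls full-width and the x-facing walls fitting between their inner faces.

The open box has a circular hole of radius 36 mm through its front wall, centred at (x = 117, z = 186).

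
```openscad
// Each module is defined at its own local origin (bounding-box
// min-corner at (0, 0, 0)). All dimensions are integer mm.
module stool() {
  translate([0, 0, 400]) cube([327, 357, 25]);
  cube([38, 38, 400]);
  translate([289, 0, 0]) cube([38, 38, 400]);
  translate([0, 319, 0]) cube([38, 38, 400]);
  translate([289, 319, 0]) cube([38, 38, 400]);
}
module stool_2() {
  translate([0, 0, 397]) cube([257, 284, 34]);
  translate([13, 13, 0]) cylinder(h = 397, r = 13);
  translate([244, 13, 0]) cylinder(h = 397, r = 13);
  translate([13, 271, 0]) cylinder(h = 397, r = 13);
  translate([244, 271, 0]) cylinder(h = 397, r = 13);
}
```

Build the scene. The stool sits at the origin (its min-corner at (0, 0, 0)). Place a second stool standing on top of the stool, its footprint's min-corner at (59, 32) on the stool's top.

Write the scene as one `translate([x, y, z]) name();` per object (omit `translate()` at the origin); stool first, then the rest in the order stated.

stool();
translate([59, 32, 425]) stool_2();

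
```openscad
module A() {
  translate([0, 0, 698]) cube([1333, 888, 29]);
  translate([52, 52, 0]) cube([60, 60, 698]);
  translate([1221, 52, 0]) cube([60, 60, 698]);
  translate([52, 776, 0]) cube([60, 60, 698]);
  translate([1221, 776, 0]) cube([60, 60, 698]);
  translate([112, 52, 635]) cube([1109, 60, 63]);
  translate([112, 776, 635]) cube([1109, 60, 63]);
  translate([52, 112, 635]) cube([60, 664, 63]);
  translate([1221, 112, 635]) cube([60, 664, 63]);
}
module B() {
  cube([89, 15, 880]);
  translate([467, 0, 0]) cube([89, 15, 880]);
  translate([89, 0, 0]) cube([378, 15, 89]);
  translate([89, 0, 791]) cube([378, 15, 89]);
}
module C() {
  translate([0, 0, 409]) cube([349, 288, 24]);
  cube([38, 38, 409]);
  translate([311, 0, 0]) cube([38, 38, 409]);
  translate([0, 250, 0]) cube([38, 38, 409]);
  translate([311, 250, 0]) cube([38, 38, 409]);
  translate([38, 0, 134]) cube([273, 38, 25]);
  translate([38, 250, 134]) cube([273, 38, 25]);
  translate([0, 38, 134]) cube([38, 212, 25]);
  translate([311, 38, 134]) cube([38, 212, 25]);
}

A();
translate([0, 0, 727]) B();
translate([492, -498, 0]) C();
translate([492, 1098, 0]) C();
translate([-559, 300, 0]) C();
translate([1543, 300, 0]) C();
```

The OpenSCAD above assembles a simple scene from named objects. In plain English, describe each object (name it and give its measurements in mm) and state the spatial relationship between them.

A is a table: top 1333 mm (x) × 888 mm (y), 29 mm thick, upper face at z = 727 mm, on four 60×60 mm square legs, each inset 52 mm from the nearest pair of top edges, running from z = 0 to the bottom of the top. Four apron rails, 60 mm thick and 63 mm tall, run between adjacent legs with their top edges flush with the underside of the top and their outer faces flush with the legs' outer faces.

B is a picture frame with a 378×702 mm rectangular opening (x by z) and a uniform 89 mm border on every side. Frame depth is 15 mm along y. It is built from two vertical stiles running the full outside height and two horizontal rails spanning the gap between the stiles.

C is a four-legged stool. The seat is a 349×288×24 mm slab whose top surface is at z = 433 mm; four square legs, each 38×38 mm in cross-section, run from the floor (z = 0) to the underside of the seat, each flush with a corner of the seat. Four stretchers, 38 mm wide and 25 mm tall, connect adjacent legs with their undersides at z = 134 mm, each running between the inner faces of the legs it joins and aligned with the legs' outer faces on the other axis.

The picture frame is on top of the table. Four stools sit around the table at the −y, +y, −x, +x sides.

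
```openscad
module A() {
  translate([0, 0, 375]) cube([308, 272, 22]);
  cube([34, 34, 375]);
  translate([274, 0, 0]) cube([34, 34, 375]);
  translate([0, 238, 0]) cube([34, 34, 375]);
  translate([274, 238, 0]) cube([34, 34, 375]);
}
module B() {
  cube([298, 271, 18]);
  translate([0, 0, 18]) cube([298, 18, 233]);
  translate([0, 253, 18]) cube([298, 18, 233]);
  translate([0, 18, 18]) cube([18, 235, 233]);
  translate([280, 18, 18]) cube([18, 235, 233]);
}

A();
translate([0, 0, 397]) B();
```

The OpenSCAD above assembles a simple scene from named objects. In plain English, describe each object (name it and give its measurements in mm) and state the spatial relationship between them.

A is a simple wooden stool: a rectangular seat 308 mm (x) by 272 mm (y), 22 mm thick, top face at z = 397 mm, on four square legs, each 34×34 mm in cross-section. The legs rest on z = 0, each flush with a corner of the seat.

B is an open storage box with external size 298×271×251 mm and wall thickness 18 mm (the base is also 18 mm thick). The base covers the whole footprint; the four walls stand on the base, with the y-facing walls full-width and the x-facing walls fitting between their inner faces.

The open box is on top of the stool.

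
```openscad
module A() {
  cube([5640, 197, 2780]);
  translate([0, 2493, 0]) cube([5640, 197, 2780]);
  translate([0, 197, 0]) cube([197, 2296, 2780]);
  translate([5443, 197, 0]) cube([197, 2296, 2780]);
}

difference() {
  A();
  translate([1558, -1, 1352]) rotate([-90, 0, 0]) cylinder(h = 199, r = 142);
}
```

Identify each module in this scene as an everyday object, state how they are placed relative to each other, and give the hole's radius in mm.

The subtracted cylinder has r = 142 mm.

A is a house frame. The house frame has a circular hole through its front wall. The hole's radius is 142 mm.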